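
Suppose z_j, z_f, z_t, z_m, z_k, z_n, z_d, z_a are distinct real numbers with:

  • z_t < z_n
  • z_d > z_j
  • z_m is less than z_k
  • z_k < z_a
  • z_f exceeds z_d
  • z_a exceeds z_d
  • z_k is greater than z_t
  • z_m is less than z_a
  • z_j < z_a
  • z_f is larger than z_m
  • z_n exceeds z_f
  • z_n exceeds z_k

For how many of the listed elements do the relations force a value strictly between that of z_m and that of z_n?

2

Chaining upward from z_m reaches: z_f, z_k, z_a.
Chaining downward from z_n reaches: z_t, z_j, z_d, z_f, z_k.
Strictly between z_m and z_n are those in both lists: z_f, z_k — 2 elements.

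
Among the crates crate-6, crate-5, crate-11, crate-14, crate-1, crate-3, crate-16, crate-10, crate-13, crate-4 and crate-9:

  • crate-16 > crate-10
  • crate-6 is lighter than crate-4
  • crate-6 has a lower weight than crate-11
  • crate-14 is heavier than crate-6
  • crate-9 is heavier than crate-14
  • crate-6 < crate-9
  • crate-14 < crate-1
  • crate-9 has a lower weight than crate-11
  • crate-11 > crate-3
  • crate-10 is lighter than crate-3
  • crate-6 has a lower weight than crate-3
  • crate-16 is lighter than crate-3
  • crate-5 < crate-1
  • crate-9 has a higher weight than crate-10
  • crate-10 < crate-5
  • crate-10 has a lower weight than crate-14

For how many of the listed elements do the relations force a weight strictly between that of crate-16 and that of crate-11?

Chaining upward from crate-16 reaches: crate-3.
Chaining downward from crate-11 reaches: crate-6, crate-10, crate-14, crate-9, crate-3.
Strictly between crate-16 and crate-11 are those in both lists: crate-3 — 1 element.

1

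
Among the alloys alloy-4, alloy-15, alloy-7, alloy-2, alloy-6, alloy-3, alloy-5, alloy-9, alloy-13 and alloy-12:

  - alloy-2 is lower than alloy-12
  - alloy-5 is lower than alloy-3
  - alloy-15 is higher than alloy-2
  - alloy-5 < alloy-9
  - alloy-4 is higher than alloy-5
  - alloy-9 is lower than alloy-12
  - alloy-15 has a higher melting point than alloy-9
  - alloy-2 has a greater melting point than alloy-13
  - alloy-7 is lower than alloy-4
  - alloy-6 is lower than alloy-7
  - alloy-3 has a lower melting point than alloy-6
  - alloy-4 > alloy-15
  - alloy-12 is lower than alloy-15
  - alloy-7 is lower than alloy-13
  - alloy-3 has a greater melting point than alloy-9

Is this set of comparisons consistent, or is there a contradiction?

Every relation is compatible with alloy-5 < alloy-9 < alloy-3 < alloy-6 < alloy-7 < alloy-13 < alloy-2 < alloy-12 < alloy-15 < alloy-4; the set is consistent.

consistent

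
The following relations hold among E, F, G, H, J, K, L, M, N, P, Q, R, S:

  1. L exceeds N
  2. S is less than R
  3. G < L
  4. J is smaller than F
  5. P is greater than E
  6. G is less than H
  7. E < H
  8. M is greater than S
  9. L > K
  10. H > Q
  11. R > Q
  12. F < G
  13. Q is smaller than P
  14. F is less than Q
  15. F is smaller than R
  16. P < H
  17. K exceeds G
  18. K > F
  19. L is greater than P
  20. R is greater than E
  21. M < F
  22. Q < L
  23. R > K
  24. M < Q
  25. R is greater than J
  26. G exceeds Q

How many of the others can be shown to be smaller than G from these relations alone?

5

The elements the relations force below G are J, S, M, F, Q — no chain reaches any other.
That is 5.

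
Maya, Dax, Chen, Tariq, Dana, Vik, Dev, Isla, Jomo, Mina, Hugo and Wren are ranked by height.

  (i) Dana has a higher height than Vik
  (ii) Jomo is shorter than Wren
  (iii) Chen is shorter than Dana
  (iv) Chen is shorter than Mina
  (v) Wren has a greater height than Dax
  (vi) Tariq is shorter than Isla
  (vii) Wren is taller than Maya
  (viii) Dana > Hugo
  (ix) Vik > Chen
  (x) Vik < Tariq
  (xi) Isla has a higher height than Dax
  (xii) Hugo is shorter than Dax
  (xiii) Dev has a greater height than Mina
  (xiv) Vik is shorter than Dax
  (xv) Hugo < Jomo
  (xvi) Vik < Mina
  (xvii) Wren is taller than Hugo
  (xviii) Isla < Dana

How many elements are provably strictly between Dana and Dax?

The relations place Dax below Dana. An element lies strictly between them when it is forced above Dax and also forced below Dana.
Above Dax: {Isla, Wren}. Below Dana: {Hugo, Chen, Vik, Tariq, Isla}.
Intersection: {Isla} — 1.

1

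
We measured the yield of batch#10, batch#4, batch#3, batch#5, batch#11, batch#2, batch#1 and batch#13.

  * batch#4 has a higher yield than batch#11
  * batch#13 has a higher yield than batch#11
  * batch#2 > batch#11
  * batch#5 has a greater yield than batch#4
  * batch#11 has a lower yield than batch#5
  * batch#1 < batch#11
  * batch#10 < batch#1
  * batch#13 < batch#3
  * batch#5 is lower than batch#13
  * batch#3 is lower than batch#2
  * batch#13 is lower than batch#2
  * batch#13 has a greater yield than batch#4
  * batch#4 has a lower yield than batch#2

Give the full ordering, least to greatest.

batch#10 < batch#1 < batch#11 < batch#4 < batch#5 < batch#13 < batch#3 < batch#2

Nothing is placed below batch#10, so it is least; from there batch#10 < batch#1; batch#1 < batch#11; batch#11 < batch#4; batch#4 < batch#5; batch#5 < batch#13; batch#13 < batch#3; batch#3 < batch#2, each given directly.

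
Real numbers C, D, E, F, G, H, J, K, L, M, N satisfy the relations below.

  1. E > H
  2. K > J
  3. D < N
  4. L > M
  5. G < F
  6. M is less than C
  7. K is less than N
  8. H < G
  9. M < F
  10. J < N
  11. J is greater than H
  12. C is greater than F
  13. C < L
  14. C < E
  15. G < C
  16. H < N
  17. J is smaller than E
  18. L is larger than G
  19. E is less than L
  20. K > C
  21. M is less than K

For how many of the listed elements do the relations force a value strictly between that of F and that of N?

2

The relations place F below N. An element lies strictly between them when it is forced above F and also forced below N.
Above F: {C, E, L, K}. Below N: {H, M, J, G, C, D, K}.
Intersection: {C, K} — 2.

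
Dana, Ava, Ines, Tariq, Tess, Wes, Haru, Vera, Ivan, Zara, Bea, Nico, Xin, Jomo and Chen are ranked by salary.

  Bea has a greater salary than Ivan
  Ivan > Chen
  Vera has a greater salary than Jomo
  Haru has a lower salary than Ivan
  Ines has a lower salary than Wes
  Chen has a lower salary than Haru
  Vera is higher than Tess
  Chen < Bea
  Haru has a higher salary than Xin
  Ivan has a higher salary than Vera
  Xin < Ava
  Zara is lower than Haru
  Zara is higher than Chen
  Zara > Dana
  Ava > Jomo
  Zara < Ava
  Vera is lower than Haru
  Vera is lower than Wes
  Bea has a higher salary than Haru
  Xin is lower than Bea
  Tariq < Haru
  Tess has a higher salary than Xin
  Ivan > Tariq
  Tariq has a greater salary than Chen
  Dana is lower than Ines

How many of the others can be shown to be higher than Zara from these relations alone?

4

From Zara the given relations immediately reach Haru, Ava.
From those, Ivan, Bea — 4 in total.
Nothing else is reachable above Zara; 4 in all.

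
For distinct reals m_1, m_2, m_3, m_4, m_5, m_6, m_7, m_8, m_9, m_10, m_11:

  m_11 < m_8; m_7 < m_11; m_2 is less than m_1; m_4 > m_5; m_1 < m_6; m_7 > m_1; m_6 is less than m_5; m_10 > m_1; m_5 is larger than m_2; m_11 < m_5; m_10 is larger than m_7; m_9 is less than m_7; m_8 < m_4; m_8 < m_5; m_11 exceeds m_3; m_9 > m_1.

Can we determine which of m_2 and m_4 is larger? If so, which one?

m_4

m_2 < m_1 < m_9 < m_7 < m_11 < m_8 < m_5 < m_4, by transitivity through m_1, m_9, m_7, m_11, m_8, m_5.
So m_4 is larger.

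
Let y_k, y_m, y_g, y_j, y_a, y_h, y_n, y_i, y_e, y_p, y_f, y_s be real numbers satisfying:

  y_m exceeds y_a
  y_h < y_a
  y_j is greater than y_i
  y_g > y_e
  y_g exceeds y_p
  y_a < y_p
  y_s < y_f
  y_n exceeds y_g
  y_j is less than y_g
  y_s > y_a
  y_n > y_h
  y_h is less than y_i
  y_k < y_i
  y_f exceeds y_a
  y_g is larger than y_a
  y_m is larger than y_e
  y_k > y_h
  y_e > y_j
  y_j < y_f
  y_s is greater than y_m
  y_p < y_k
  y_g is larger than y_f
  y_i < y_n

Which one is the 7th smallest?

y_e

Piecing the relations together gives one ordering: y_h < y_a < y_p < y_k < y_i < y_j < y_e < y_m < y_s < y_f < y_g < y_n.
The 7th smallest is y_e.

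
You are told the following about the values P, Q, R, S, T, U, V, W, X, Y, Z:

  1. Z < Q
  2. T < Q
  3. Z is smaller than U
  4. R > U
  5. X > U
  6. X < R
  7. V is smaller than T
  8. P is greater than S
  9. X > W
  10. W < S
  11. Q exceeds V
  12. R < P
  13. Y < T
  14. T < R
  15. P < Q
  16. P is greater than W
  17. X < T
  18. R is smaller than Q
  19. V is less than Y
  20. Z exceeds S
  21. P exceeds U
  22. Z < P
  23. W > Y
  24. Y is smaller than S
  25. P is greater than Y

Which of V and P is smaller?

V < Y and Y < W give V < W.
With W < S: V < Y < W < S.
Then S < Z extends the chain to Z.
Then Z < U extends the chain to U.
Then U < X extends the chain to X.
With X < T: V < Y < W < S < Z < U < X < T.
Then T < R extends the chain to R.
Then R < P extends the chain to P.
So V < P; V is the smaller of the two.

V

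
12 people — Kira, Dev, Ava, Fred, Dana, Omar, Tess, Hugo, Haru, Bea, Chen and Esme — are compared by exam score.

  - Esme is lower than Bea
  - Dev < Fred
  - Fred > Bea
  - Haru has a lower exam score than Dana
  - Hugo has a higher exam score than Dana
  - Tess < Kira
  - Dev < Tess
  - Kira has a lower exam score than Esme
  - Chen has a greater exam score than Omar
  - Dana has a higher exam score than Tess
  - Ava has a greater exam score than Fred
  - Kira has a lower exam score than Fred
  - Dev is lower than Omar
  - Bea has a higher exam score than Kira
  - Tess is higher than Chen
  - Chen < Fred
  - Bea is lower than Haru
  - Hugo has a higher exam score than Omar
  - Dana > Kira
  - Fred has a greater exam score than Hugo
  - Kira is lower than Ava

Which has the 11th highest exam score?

Omar

Chaining the given pairs: Dev < Omar < Chen < Tess < Kira < Esme < Bea < Haru < Dana < Hugo < Fred < Ava.
The 11th largest is Omar.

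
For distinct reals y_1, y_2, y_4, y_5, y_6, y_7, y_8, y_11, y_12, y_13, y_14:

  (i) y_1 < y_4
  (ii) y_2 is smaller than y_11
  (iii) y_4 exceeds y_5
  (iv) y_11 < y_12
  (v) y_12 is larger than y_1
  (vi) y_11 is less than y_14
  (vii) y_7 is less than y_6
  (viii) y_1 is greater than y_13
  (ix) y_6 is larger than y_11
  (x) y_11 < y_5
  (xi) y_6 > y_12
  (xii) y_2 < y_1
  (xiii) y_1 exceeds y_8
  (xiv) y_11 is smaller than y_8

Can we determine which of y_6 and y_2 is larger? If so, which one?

The relevant relations are y_2 < y_11; y_11 < y_8; y_8 < y_1; y_1 < y_12; y_12 < y_6.
Together: y_2 < y_11 < y_8 < y_1 < y_12 < y_6.
So y_6 is larger.

y_6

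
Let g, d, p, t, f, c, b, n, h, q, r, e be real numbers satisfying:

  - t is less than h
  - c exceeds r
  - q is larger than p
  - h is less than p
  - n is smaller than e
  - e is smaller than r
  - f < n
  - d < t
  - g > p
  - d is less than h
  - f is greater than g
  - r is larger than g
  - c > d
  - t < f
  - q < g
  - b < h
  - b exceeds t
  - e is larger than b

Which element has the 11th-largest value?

t

The consecutive relations fix a unique order: d < t < b < h < p < q < g < f < n < e < r < c.
Counting 11 from the largest end gives t.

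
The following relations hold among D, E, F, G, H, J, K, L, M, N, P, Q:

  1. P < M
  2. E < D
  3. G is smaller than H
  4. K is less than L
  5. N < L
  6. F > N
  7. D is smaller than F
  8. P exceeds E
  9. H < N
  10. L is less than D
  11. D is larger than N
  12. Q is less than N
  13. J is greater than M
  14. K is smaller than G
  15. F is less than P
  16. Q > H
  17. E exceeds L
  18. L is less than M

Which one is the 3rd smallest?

Piecing the relations together gives one ordering: K < G < H < Q < N < L < E < D < F < P < M < J.
The 3rd smallest is H.

H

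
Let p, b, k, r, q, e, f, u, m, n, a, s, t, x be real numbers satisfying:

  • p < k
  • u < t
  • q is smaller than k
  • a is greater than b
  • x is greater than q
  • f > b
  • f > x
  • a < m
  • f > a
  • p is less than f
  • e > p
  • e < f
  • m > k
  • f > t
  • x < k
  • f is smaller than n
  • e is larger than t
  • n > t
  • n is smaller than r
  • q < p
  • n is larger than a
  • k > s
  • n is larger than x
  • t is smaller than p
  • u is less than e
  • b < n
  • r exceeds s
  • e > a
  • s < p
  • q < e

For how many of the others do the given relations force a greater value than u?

8

Directly above u: t, e.
One step further: p, f, n (5 so far).
One step further: k, r (7 so far).
One step further: m (8 so far).
Nothing else is reachable above u; 8 in all.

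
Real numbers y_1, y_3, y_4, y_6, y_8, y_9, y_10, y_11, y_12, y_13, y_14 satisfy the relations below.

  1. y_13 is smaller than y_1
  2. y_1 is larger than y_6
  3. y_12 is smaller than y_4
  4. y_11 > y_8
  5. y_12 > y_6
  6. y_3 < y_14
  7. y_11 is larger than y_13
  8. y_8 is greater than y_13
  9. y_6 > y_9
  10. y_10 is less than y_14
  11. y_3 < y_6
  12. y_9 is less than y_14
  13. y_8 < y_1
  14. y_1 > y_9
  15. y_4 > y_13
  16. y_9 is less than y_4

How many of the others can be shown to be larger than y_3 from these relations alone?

5

Directly above y_3: y_6, y_14.
One step further: y_1, y_12 (4 so far).
One step further: y_4 (5 so far).
No other element is forced above y_3 by the given relations, so the count is 5.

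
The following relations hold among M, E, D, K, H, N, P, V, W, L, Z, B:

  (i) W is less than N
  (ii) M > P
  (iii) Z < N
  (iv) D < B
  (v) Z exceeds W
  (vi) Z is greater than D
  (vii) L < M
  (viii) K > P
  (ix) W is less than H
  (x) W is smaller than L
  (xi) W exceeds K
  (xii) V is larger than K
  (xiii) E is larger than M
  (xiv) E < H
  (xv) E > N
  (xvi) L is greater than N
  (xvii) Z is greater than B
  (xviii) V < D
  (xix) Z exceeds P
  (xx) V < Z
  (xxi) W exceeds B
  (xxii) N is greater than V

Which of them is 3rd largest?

The consecutive relations fix a unique order: P < K < V < D < B < W < Z < N < L < M < E < H.
Counting 3 from the largest end gives M.

M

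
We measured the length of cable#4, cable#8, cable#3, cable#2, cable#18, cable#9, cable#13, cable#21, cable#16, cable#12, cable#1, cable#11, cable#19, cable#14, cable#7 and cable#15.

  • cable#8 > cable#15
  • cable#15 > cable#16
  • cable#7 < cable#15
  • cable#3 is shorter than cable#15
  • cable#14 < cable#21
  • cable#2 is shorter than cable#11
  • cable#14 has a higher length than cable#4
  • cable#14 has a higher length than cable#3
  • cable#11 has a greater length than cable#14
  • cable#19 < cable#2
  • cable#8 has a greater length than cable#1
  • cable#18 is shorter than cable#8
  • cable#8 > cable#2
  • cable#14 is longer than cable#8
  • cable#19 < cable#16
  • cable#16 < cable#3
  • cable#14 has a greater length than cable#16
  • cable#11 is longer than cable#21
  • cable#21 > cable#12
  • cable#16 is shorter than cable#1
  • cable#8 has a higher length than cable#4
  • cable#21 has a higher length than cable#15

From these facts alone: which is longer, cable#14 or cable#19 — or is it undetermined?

cable#14

Following the relations from cable#19: cable#19 < cable#16 < cable#3 < cable#15 < cable#8 < cable#14.
So cable#14 is longer.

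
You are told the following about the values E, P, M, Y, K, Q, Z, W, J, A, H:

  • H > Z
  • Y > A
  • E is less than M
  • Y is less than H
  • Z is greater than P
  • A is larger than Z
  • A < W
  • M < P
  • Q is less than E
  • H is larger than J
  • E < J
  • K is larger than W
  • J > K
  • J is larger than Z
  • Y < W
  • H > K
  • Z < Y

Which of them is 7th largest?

Z

Piecing the relations together gives one ordering: Q < E < M < P < Z < A < Y < W < K < J < H.
The 7th largest is Z.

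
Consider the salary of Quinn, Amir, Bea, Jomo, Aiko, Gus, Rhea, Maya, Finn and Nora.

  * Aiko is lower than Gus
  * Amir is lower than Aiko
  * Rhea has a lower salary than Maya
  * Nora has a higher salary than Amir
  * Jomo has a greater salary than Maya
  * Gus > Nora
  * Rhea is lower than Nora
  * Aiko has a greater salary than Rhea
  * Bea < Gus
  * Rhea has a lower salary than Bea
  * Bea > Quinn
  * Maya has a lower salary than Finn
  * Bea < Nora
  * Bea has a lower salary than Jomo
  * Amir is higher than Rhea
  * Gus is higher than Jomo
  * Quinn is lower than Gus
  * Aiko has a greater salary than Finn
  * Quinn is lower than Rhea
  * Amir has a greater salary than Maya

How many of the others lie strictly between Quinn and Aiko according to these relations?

The relations place Quinn below Aiko. An element lies strictly between them when it is forced above Quinn and also forced below Aiko.
Above Quinn: {Rhea, Maya, Bea, Amir, Jomo, Nora, Finn, Gus}. Below Aiko: {Rhea, Maya, Amir, Finn}.
Intersection: {Rhea, Maya, Amir, Finn} — 4.

4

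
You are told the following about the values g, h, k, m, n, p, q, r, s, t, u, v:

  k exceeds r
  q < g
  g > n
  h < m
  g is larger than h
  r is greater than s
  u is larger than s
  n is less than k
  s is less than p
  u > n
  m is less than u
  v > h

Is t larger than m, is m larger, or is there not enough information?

undetermined

Following every chain through t: nothing is chained to t.
m is not reached, and no chain runs the other way from m to t.
So the given relations leave the order of t and m undetermined.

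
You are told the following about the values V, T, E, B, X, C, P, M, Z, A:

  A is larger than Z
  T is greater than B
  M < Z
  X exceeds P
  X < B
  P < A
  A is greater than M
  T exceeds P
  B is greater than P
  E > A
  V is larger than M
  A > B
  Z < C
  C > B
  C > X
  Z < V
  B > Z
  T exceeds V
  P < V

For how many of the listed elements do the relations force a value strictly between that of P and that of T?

The relations place P below T. An element lies strictly between them when it is forced above P and also forced below T.
Above P: {X, V, B, A, C, E}. Below T: {M, X, Z, V, B}.
Intersection: {X, V, B} — 3.

3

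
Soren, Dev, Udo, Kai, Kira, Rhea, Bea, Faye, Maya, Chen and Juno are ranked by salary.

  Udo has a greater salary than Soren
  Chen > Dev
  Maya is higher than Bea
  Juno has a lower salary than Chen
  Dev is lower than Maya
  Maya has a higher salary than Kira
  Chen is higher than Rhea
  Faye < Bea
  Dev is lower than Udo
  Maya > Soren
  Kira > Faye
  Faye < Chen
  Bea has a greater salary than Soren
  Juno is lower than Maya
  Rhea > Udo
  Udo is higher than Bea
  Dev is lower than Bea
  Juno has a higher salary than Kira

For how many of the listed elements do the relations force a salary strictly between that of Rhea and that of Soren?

2

Chaining upward from Soren reaches: Bea, Udo, Maya, Chen.
Chaining downward from Rhea reaches: Dev, Faye, Bea, Udo.
Strictly between Soren and Rhea are those in both lists: Bea, Udo — 2 elements.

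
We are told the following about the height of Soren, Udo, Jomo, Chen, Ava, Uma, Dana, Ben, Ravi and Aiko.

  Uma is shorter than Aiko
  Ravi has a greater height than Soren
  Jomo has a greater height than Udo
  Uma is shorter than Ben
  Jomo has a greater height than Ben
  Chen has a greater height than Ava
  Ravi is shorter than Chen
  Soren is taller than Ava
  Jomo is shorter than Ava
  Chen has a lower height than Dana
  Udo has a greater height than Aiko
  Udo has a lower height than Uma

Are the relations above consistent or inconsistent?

Chaining the given relations yields Aiko < Udo < Uma, so Aiko < Uma. But one relation states Uma < Aiko. These cannot both hold.

inconsistent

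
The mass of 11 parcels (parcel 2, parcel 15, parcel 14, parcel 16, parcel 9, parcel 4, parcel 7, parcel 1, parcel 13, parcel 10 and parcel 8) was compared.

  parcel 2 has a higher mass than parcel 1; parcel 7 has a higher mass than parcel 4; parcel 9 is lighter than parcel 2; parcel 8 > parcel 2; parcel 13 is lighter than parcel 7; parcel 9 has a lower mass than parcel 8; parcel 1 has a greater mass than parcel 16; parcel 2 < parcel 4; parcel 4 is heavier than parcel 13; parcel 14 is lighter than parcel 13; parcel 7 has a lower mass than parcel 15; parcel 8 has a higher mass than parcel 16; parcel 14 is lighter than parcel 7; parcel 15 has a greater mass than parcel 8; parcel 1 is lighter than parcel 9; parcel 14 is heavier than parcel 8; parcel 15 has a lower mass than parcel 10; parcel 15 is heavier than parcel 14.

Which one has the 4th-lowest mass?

parcel 2

Piecing the relations together gives one ordering: parcel 16 < parcel 1 < parcel 9 < parcel 2 < parcel 8 < parcel 14 < parcel 13 < parcel 4 < parcel 7 < parcel 15 < parcel 10.
The 4th smallest is parcel 2.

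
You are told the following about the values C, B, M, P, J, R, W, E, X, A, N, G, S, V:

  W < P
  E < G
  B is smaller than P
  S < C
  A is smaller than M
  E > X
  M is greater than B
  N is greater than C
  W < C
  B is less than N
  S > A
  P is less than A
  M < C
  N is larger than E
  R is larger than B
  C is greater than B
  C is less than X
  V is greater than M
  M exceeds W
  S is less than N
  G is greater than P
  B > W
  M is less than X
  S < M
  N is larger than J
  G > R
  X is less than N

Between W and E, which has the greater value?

W < B and B < P give W < P.
With P < A: W < B < P < A.
Then A < S extends the chain to S.
With S < M: W < B < P < A < S < M.
Then M < C extends the chain to C.
Then C < X extends the chain to X.
With X < E: W < B < P < A < S < M < C < X < E.
So W < E; E is the larger of the two.

E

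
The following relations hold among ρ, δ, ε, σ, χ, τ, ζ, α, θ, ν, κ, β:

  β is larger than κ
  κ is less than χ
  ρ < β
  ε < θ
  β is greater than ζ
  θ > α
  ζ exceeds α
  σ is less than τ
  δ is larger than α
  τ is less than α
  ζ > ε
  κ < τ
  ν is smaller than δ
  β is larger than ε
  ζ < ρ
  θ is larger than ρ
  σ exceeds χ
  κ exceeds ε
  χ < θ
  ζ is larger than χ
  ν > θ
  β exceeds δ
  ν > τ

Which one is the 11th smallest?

Piecing the relations together gives one ordering: ε < κ < χ < σ < τ < α < ζ < ρ < θ < ν < δ < β.
Counting 11 from the smallest end gives δ.

δ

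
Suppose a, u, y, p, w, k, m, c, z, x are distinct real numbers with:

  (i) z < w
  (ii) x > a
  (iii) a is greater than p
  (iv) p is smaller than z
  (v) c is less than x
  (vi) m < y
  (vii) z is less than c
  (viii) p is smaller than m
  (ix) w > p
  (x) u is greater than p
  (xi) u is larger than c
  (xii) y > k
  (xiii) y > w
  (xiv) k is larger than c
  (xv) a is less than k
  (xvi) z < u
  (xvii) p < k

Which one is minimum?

Chaining upward from p: directly above it, z, w, m, u, a, k; then c, x, y.
That covers every other element, and nothing is given below p, so p is the minimum.

p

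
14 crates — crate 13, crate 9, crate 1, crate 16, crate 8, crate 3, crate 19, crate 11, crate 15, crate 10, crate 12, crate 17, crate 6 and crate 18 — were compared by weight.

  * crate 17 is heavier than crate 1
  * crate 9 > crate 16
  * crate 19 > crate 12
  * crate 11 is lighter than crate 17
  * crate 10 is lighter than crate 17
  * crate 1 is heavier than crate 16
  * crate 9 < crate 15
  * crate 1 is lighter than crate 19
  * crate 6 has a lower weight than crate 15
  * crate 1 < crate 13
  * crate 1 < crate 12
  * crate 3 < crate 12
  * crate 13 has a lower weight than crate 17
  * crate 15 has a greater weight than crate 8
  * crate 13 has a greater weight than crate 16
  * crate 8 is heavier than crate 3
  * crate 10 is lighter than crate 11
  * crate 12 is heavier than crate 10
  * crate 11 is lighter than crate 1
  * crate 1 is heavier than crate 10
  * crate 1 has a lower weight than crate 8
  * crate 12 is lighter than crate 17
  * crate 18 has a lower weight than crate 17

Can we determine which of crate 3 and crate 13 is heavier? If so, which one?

undetermined

Following every chain through crate 3: above crate 3 we get crate 8, crate 12, crate 17, crate 15, crate 19.
crate 13 is not reached, and no chain runs the other way from crate 13 to crate 3.
So the given relations leave the order of crate 3 and crate 13 undetermined.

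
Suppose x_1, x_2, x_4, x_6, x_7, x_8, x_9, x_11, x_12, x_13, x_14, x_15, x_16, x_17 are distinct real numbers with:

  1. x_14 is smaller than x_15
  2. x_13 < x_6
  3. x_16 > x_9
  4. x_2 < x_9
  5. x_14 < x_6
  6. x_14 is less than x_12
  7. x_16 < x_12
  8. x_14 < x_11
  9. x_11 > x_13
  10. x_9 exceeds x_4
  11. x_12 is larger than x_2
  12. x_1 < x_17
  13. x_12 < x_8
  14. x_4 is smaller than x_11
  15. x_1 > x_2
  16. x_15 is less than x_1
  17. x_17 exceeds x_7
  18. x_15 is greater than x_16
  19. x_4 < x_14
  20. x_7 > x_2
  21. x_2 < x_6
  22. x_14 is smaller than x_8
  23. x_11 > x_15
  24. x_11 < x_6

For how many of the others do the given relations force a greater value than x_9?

From x_9 the given relations immediately reach x_16.
From those, x_15, x_12 — 3 in total.
From those, x_11, x_1, x_8 — 6 in total.
From those, x_6, x_17 — 8 in total.
No other element is forced above x_9 by the given relations, so the count is 8.

8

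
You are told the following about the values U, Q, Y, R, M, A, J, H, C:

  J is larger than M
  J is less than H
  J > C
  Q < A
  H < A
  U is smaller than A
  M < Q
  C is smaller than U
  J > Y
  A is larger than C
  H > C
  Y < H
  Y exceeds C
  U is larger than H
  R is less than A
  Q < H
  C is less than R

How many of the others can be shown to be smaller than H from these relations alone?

5

The elements the relations force below H are M, Q, C, Y, J — no chain reaches any other.
That is 5.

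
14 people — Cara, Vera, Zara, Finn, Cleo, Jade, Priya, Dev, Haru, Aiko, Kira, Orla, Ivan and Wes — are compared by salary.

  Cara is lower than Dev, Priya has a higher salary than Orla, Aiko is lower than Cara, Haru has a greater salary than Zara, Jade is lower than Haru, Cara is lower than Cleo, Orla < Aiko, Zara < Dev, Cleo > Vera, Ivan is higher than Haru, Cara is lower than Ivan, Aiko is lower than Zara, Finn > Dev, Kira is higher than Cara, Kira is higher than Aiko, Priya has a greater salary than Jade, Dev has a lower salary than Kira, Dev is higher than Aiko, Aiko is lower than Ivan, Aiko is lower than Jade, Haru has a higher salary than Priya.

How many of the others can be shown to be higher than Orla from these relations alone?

11

Directly above Orla: Aiko, Priya.
One step further: Zara, Jade, Cara, Dev, Kira, Haru, Ivan (9 so far).
One step further: Cleo, Finn (11 so far).
No other element is forced above Orla by the given relations, so the count is 11.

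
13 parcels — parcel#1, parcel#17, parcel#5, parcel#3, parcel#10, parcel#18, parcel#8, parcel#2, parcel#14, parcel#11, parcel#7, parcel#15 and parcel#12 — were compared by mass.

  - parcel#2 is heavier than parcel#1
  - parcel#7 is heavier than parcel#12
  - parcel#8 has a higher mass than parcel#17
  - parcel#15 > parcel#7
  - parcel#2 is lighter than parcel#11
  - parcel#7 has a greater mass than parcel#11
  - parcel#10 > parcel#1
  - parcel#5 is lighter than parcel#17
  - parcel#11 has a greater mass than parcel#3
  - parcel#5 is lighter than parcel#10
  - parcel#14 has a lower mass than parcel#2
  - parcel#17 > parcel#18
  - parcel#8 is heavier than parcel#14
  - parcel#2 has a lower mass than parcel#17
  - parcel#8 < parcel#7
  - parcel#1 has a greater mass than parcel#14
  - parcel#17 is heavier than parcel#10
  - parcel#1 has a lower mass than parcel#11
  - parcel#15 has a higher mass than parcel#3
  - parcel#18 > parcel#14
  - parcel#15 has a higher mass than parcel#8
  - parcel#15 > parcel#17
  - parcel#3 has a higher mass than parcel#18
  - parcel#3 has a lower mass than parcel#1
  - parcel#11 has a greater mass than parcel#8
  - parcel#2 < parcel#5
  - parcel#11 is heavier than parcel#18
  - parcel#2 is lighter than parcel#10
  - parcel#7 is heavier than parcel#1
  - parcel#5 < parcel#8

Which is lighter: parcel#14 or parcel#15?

The relevant relations are parcel#14 < parcel#18; parcel#18 < parcel#3; parcel#3 < parcel#1; parcel#1 < parcel#2; parcel#2 < parcel#5; parcel#5 < parcel#10; parcel#10 < parcel#17; parcel#17 < parcel#8; parcel#8 < parcel#11; parcel#11 < parcel#7; parcel#7 < parcel#15.
Chaining these gives parcel#14 < parcel#18 < parcel#3 < parcel#1 < parcel#2 < parcel#5 < parcel#10 < parcel#17 < parcel#8 < parcel#11 < parcel#7 < parcel#15.
So parcel#14 < parcel#15; parcel#14 is the lighter of the two.

parcel#14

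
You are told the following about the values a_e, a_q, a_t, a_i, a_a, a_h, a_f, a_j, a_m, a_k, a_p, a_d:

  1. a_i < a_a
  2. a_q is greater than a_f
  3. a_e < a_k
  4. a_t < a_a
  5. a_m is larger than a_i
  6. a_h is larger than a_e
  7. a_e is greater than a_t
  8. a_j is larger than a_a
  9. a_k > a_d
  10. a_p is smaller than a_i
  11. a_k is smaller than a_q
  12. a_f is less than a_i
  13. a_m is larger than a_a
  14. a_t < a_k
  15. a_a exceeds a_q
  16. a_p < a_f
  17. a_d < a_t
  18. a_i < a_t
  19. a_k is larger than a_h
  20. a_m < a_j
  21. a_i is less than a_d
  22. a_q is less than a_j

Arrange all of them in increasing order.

Each adjacent pair is fixed by a given relation: a_p < a_f; a_f < a_i; a_i < a_d; a_d < a_t; a_t < a_e; a_e < a_h; a_h < a_k; a_k < a_q; a_q < a_a; a_a < a_m; a_m < a_j. Chaining them end to end gives the full order.

a_p < a_f < a_i < a_d < a_t < a_e < a_h < a_k < a_q < a_a < a_m < a_j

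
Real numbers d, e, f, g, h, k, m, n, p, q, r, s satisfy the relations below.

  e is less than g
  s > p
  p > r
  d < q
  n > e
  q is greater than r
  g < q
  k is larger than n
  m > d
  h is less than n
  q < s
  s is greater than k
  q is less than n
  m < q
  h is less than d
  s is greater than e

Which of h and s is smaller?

h

The relevant relations are h < d; d < q; q < n; n < k; k < s.
Together: h < d < q < n < k < s.
So h < s; h is the smaller of the two.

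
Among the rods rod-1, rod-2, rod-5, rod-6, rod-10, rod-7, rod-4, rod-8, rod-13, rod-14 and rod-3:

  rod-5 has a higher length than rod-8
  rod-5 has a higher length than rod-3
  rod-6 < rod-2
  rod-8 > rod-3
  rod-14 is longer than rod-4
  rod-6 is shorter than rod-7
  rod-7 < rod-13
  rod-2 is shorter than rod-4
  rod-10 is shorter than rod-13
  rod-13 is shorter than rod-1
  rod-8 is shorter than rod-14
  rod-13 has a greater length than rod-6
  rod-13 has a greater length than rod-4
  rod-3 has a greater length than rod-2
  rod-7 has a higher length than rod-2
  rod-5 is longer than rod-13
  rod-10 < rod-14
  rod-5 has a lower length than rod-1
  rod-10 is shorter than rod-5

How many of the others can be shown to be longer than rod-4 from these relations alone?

4

Directly above rod-4: rod-14, rod-13.
One step further: rod-5, rod-1 (4 so far).
Nothing else is reachable above rod-4; 4 in all.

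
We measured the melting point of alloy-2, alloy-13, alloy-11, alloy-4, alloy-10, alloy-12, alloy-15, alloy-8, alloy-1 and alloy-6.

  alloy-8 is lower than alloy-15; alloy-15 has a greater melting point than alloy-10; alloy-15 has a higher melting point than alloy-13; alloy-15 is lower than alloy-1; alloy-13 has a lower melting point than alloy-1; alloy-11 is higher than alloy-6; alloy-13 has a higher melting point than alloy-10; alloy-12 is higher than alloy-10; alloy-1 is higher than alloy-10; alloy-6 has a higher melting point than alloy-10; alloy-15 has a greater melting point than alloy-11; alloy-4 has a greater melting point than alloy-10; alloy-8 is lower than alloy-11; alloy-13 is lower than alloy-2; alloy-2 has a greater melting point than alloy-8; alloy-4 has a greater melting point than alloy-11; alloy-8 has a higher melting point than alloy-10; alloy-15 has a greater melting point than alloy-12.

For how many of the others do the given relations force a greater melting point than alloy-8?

From alloy-8 the given relations immediately reach alloy-11, alloy-15, alloy-2.
From those, alloy-4, alloy-1 — 5 in total.
No other element is forced above alloy-8 by the given relations, so the count is 5.

5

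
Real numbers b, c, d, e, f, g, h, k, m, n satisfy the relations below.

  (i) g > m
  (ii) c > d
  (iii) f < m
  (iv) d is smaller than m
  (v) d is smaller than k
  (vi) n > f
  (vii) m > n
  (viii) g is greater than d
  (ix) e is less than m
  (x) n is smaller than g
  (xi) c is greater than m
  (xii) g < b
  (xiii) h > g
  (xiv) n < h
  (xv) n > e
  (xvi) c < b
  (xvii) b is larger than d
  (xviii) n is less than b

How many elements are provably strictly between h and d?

The relations place d below h. An element lies strictly between them when it is forced above d and also forced below h.
Above d: {m, c, g, k, b}. Below h: {e, f, n, m, g}.
Intersection: {m, g} — 2.

2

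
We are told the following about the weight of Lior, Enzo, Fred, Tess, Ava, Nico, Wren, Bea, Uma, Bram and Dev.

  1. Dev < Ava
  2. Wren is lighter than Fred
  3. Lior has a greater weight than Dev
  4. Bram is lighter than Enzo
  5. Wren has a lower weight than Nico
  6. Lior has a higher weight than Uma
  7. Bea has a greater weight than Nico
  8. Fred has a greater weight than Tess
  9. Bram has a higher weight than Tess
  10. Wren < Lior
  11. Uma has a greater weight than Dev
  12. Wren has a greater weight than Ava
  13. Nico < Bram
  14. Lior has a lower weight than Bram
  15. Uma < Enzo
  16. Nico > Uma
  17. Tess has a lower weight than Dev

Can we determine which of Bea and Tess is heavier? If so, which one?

Bea

Tess < Dev < Ava < Wren < Nico < Bea, by transitivity through Dev, Ava, Wren, Nico.
So Bea is heavier.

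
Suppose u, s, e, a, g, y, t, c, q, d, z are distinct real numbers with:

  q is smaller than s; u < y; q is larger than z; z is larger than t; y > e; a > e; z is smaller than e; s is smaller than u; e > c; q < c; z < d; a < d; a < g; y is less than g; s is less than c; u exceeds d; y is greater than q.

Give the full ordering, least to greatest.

t < z < q < s < c < e < a < d < u < y < g

Nothing is placed below t, so it is least; from there t < z; z < q; q < s; s < c; c < e; e < a; a < d; d < u; u < y; y < g, each given directly.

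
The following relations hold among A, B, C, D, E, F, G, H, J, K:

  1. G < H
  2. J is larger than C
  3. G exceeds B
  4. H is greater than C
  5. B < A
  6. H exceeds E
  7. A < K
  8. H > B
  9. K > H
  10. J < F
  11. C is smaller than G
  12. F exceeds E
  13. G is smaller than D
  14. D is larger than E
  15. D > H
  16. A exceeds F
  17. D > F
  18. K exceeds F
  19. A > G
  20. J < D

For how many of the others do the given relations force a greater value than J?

4

From J the given relations immediately reach F, D.
From those, A, K — 4 in total.
Nothing else is reachable above J; 4 in all.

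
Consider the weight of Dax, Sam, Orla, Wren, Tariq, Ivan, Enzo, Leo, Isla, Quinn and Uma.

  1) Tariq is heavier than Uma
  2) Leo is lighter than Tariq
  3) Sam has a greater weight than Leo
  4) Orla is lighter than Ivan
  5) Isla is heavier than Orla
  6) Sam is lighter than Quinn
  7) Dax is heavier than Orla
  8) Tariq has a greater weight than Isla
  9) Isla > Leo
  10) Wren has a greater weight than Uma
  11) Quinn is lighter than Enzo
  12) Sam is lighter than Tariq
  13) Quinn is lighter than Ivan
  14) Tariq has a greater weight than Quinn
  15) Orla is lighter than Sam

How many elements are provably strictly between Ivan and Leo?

The relations place Leo below Ivan. An element lies strictly between them when it is forced above Leo and also forced below Ivan.
Above Leo: {Sam, Isla, Quinn, Tariq, Enzo}. Below Ivan: {Orla, Sam, Quinn}.
Intersection: {Sam, Quinn} — 2.

2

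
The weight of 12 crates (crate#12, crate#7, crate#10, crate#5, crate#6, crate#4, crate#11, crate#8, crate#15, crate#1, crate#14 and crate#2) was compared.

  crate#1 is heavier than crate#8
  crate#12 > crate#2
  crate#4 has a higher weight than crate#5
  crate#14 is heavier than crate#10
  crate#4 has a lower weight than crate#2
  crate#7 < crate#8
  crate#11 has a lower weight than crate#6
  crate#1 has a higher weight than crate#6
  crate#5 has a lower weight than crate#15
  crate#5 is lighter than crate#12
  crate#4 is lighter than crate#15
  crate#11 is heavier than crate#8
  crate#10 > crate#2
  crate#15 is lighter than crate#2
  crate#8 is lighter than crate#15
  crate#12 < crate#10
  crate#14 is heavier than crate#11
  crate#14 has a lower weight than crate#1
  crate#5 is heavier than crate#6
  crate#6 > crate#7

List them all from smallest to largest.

crate#7 < crate#8 < crate#11 < crate#6 < crate#5 < crate#4 < crate#15 < crate#2 < crate#12 < crate#10 < crate#14 < crate#1

Each adjacent pair is fixed by a given relation: crate#7 < crate#8; crate#8 < crate#11; crate#11 < crate#6; crate#6 < crate#5; crate#5 < crate#4; crate#4 < crate#15; crate#15 < crate#2; crate#2 < crate#12; crate#12 < crate#10; crate#10 < crate#14; crate#14 < crate#1. Chaining them end to end gives the full order.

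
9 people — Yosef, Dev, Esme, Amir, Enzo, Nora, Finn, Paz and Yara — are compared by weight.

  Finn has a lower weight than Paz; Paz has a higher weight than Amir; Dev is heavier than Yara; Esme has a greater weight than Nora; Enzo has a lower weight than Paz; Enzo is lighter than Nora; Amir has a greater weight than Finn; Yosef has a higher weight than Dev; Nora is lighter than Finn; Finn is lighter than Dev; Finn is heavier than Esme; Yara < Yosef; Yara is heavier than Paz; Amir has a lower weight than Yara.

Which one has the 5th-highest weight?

Chaining the given pairs: Enzo < Nora < Esme < Finn < Amir < Paz < Yara < Dev < Yosef.
The 5th largest is Amir.

Amir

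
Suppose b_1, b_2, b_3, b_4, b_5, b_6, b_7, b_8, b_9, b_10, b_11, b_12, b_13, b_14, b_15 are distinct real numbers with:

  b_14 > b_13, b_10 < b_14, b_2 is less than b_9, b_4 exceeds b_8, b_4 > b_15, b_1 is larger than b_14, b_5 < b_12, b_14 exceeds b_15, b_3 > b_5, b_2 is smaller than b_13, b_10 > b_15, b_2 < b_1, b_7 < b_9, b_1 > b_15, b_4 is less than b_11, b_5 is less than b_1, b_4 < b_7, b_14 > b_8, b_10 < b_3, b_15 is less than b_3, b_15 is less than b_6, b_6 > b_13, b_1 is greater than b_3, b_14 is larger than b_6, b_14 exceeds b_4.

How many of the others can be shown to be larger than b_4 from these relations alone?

The elements the relations force above b_4 are b_14, b_7, b_1, b_9, b_11 — no chain reaches any other.
That is 5.

5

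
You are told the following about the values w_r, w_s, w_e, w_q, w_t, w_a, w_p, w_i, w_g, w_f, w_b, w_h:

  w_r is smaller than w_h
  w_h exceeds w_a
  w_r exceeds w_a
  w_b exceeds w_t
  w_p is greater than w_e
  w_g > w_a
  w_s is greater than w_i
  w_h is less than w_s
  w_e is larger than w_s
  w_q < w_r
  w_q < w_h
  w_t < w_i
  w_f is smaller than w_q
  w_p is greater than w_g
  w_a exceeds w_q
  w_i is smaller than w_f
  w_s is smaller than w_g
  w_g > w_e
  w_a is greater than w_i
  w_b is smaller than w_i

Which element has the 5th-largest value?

Piecing the relations together gives one ordering: w_t < w_b < w_i < w_f < w_q < w_a < w_r < w_h < w_s < w_e < w_g < w_p.
Counting 5 from the largest end gives w_h.

w_h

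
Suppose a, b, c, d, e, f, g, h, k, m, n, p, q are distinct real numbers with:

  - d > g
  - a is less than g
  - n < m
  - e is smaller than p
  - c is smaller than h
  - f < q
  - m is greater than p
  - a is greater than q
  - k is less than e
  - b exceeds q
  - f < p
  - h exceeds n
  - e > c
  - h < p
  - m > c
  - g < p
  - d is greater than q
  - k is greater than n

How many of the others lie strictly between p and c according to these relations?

2

The relations place c below p. An element lies strictly between them when it is forced above c and also forced below p.
Above c: {e, h, m}. Below p: {n, f, q, a, k, e, g, h}.
Intersection: {e, h} — 2.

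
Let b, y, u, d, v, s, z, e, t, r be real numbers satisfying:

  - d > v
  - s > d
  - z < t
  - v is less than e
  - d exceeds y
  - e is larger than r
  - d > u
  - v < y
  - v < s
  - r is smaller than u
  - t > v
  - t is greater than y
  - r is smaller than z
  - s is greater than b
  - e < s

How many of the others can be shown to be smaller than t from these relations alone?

From t the given relations immediately reach v, z, y.
From those, r — 4 in total.
Nothing else is reachable below t; 4 in all.

4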